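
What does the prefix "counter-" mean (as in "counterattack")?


Prefix: counter-
As in: counterattack -> counter- + attack
Meaning = against / opposite


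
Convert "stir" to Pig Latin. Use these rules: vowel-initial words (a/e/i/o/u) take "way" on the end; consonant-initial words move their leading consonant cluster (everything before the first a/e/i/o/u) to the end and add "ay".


Word: "stir"
Starts with consonant(s) → move to end, add 'ay'
Consonant cluster: "st"
Pig Latin = "irstay"


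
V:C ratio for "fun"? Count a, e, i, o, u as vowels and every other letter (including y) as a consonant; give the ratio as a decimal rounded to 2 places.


Word: "fun"
Vowels (a,e,i,o,u): 1
Consonants: 2
Ratio = 1/2
= 0.50


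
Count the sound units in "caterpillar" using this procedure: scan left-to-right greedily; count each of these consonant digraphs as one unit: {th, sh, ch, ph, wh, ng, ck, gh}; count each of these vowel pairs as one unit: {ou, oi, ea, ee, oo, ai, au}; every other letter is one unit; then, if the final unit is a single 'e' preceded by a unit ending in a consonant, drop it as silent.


Word: "caterpillar" (11 letters)
Left-to-right scan:
  [1] 'c' (letter)
  [2] 'a' (letter)
  [3] 't' (letter)
  [4] 'e' (letter)
  [5] 'r' (letter)
  [6] 'p' (letter)
  [7] 'i' (letter)
  [8] 'l' (letter)
  [9] 'l' (letter)
  [10] 'a' (letter)
  [11] 'r' (letter)
Units from scan: 11
Sound units = 11 units


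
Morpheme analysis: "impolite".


Word: "impolite"
Morphemes: im- | polite
Each morpheme carries meaning
= 2 morphemes


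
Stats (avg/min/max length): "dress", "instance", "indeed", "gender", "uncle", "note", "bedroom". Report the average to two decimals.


Lengths: "dress"=5, "instance"=8, "indeed"=6, "gender"=6, "uncle"=5, "note"=4, "bedroom"=7
Sum = 41, Count = 7
Average = 41/7 = 5.86
= avg=5.86, min=4, max=8


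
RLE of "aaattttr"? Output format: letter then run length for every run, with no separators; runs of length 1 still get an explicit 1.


String: "aaattttr"
Scanning for consecutive runs:
  'a' x 3
  't' x 4
  'r' x 1
RLE = "a3t4r1"


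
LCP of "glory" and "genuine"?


Word 1: "glory"
Word 2: "genuine"
Comparing from start:
  Pos 0: 'g' == 'g'
  Pos 1: 'l' != 'e' (stop)
LCP = "g" (length 1)


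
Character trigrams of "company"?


Word: "company" (length 7)
Number of trigrams = 7 - 3 + 1 = 5
  Position 0: "com"
  Position 1: "omp"
  Position 2: "mpa"
  Position 3: "pan"
  Position 4: "any"
Trigrams = "com", "omp", "mpa", "pan", "any"


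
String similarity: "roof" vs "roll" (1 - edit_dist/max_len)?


Word 1: "roof" (length 4)
Word 2: "roll" (length 4)
One optimal edit sequence:
  1. keep 'r'
  2. keep 'o'
  3. substitute 'o' -> 'l'  (+1)
  4. substitute 'f' -> 'l'  (+1)
Edit distance = 2
Max length = max(4, 4) = 4
Similarity = 1 - 2/4
= 0.5000


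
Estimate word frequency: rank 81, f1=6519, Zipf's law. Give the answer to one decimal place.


Zipf's law: f(r) = f(1) / r
f(1) = 6519
f(81) = 6519 / 81
= 80.5 occurrences


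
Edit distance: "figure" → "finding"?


Word 1: "figure" (length 6)
Word 2: "finding" (length 7)
One optimal edit sequence (insert/delete/substitute each cost 1):
  1. keep 'f'
  2. keep 'i'
  3. insert 'n'  (+1)
  4. substitute 'g' -> 'd'  (+1)
  5. substitute 'u' -> 'i'  (+1)
  6. substitute 'r' -> 'n'  (+1)
  7. substitute 'e' -> 'g'  (+1)
Total edit operations: 5
Edit distance = 5


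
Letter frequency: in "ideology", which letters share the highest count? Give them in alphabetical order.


Word: "ideology"
Letter counts:
  'd': 1
  'e': 1
  'g': 1
  'i': 1
  'l': 1
  'o': 2
  'y': 1
Maximum count = 2
Most frequent = 'o' (2 times each)


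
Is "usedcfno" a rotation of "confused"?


Word: "confused", Candidate: "usedcfno"
Method: check if candidate is substring of word+word
"confusedconfused" contains "usedcfno"? No
Is rotation = No


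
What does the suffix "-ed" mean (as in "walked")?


Suffix: -ed
Example: walked (walk + -ed)
Meaning = past tense


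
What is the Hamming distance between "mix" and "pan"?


Comparing character by character (same length = 3):
  Pos 0: 'm' vs 'p' !=
  Pos 1: 'i' vs 'a' !=
  Pos 2: 'x' vs 'n' !=
Hamming distance = 3


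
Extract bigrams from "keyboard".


Word: "keyboard" (length 8)
Number of bigrams = 8 - 2 + 1 = 7
  Position 0: "ke"
  Position 1: "ey"
  Position 2: "yb"
  Position 3: "bo"
  Position 4: "oa"
  Position 5: "ar"
  Position 6: "rd"
Bigrams = "ke", "ey", "yb", "bo", "oa", "ar", "rd"


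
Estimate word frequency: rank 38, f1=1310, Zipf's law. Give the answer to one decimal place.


Zipf's law: f(r) = f(1) / r
f(1) = 1310
f(38) = 1310 / 38
= 34.5 occurrences


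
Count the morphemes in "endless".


Word: "endless"
Morphemes: end | -less
Each morpheme carries meaning
= 2 morphemes


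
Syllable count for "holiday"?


Word: "holiday"
Syllable breakdown: hol / i / day
Counting: 3 parts
= 3 syllables


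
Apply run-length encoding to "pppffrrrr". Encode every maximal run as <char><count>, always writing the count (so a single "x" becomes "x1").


String: "pppffrrrr"
Scanning for consecutive runs:
  'p' x 3
  'f' x 2
  'r' x 4
RLE = "p3f2r4"


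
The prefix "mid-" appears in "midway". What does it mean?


Prefix: mid-
Example: midway = mid- + way
Meaning = middle


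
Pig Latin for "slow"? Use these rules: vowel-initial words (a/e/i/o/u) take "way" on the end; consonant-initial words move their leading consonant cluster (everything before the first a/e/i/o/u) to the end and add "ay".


Word: "slow"
Starts with consonant(s) → move to end, add 'ay'
Consonant cluster: "sl"
Pig Latin = "owslay"


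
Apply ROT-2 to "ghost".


Word: "ghost"
Shift: 2
Each letter → (letter + shift) mod 26:
  'g' (6) + 2 = 8 → 'i'
  'h' (7) + 2 = 9 → 'j'
  'o' (14) + 2 = 16 → 'q'
  's' (18) + 2 = 20 → 'u'
  't' (19) + 2 = 21 → 'v'
Result = "ijquv"


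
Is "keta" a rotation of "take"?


Word: "take", Candidate: "keta"
Method: check if candidate is substring of word+word
"taketake" contains "keta"? Yes
Is rotation = Yes


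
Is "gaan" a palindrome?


Word: "gaan"
Reversed: "naag"
Forward == Backward? gaan != naag
Palindrome = No


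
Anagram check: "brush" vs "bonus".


Word 1: "brush" → sorted: bhrsu
Word 2: "bonus" → sorted: bnosu
Same letters? bhrsu != bnosu
Anagram = No


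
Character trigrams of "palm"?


Word: "palm" (length 4)
Number of trigrams = 4 - 3 + 1 = 2
  Position 0: "pal"
  Position 1: "alm"
Trigrams = "pal", "alm"


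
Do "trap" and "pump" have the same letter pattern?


Pattern of "trap": [0, 1, 2, 3]
Pattern of "pump": [0, 1, 2, 0]
Patterns do not match
Same pattern = No


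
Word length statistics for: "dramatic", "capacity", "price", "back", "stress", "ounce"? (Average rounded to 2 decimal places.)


Lengths: "dramatic"=8, "capacity"=8, "price"=5, "back"=4, "stress"=6, "ounce"=5
Sum = 36, Count = 6
Average = 36/6 = 6.00
= avg=6.00, min=4, max=8


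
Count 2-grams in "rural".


Word: "rural" (length 5)
Number of 2-grams = length - 2 + 1 = 5 - 2 + 1
= 4


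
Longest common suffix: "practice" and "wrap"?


Word 1: "practice"
Word 2: "wrap"
Comparing from end:
  Pos -1: 'e' != 'p' (stop)
LCS = "" (length 0)


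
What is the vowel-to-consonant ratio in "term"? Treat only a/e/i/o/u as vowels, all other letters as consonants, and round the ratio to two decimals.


Word: "term"
Vowels (a,e,i,o,u): 1
Consonants: 3
Ratio = 1/3
= 0.33


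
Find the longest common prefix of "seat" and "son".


Word 1: "seat"
Word 2: "son"
Comparing from start:
  Pos 0: 's' == 's'
  Pos 1: 'e' != 'o' (stop)
LCP = "s" (length 1)


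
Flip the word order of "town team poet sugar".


Original: "town team poet sugar"
Words (1..n): town | team | poet | sugar
Reversed (n..1): sugar | poet | team | town
Result = "sugar poet team town"


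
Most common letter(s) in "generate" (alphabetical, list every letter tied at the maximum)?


Word: "generate"
Letter counts:
  'a': 1
  'e': 3
  'g': 1
  'n': 1
  'r': 1
  't': 1
Maximum count = 3
Most frequent = 'e' (3 times each)


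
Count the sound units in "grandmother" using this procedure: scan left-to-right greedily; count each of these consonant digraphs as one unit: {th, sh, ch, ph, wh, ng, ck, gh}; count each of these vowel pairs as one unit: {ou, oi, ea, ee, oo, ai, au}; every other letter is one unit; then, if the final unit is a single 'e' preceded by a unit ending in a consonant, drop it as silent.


Word: "grandmother" (11 letters)
Left-to-right scan:
  (1) 'g' (letter)
  (2) 'r' (letter)
  (3) 'a' (letter)
  (4) 'n' (letter)
  (5) 'd' (letter)
  (6) 'm' (letter)
  (7) 'o' (letter)
  (8) 'th' (digraph)
  (9) 'e' (letter)
  (10) 'r' (letter)
Units from scan: 10
Sound units = 10 units


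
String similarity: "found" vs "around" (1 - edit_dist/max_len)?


Word 1: "found" (length 5)
Word 2: "around" (length 6)
One optimal edit sequence:
  1. insert 'a'  (+1)
  2. substitute 'f' -> 'r'  (+1)
  3. keep 'o'
  4. keep 'u'
  5. keep 'n'
  6. keep 'd'
Edit distance = 2
Max length = max(5, 6) = 6
Similarity = 1 - 2/6
= 0.6667


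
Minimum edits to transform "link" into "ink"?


Word 1: "link" (length 4)
Word 2: "ink" (length 3)
One optimal edit sequence (insert/delete/substitute each cost 1):
  1. delete 'l'  (+1)
  2. keep 'i'
  3. keep 'n'
  4. keep 'k'
Total edit operations: 1
Edit distance = 1


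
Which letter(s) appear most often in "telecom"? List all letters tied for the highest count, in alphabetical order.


Word: "telecom"
Letter counts:
  'c': 1
  'e': 2
  'l': 1
  'm': 1
  'o': 1
  't': 1
Maximum count = 2
Most frequent = 'e' (2 times each)


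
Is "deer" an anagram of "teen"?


Word 1: "teen" → sorted: eent
Word 2: "deer" → sorted: deer
Same letters? eent != deer
Anagram = No


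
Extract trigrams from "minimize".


Word: "minimize" (length 8)
Number of trigrams = 8 - 3 + 1 = 6
  Position 0: "min"
  Position 1: "ini"
  Position 2: "nim"
  Position 3: "imi"
  Position 4: "miz"
  Position 5: "ize"
Trigrams = "min", "ini", "nim", "imi", "miz", "ize"


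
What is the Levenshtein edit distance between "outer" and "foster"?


Word 1: "outer" (length 5)
Word 2: "foster" (length 6)
One optimal edit sequence (insert/delete/substitute each cost 1):
  1. insert 'f'  (+1)
  2. keep 'o'
  3. substitute 'u' -> 's'  (+1)
  4. keep 't'
  5. keep 'e'
  6. keep 'r'
Total edit operations: 2
Edit distance = 2


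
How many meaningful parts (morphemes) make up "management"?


Word: "management"
Morphemes: manage | -ment
Each morpheme carries meaning
= 2 morphemes


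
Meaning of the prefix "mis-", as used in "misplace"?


Prefix: mis-
As in: misplace -> mis- + place
Meaning = wrongly


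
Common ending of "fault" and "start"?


Word 1: "fault"
Word 2: "start"
Comparing from end:
  Pos -1: 't' == 't'
  Pos -2: 'l' != 'r' (stop)
LCS = "t" (length 1)


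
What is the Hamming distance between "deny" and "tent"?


Comparing character by character (same length = 4):
  Pos 0: 'd' vs 't' !=
  Pos 1: 'e' vs 'e' =
  Pos 2: 'n' vs 'n' =
  Pos 3: 'y' vs 't' !=
Hamming distance = 2


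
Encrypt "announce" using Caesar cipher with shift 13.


Word: "announce"
Shift: 13
Each letter → (letter + shift) mod 26:
  'a' (0) + 13 = 13 → 'n'
  'n' (13) + 13 = 0 → 'a'
  'n' (13) + 13 = 0 → 'a'
  'o' (14) + 13 = 1 → 'b'
  'u' (20) + 13 = 7 → 'h'
  'n' (13) + 13 = 0 → 'a'
  'c' (2) + 13 = 15 → 'p'
  'e' (4) + 13 = 17 → 'r'
Result = "naabhapr"


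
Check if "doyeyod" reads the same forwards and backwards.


Word: "doyeyod"
Reversed: "doyeyod"
Forward == Backward? doyeyod == doyeyod
Palindrome = Yes


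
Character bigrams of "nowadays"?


Word: "nowadays" (length 8)
Number of bigrams = 8 - 2 + 1 = 7
  Position 0: "no"
  Position 1: "ow"
  Position 2: "wa"
  Position 3: "ad"
  Position 4: "da"
  Position 5: "ay"
  Position 6: "ys"
Bigrams = "no", "ow", "wa", "ad", "da", "ay", "ys"


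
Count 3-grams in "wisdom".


Word: "wisdom" (length 6)
Number of 3-grams = length - 3 + 1 = 6 - 3 + 1
= 4


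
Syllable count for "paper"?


Word: "paper"
Syllable breakdown: pa · per
Counting: 2 parts
= 2 syllables


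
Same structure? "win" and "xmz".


Pattern of "win": [0, 1, 2]
Pattern of "xmz": [0, 1, 2]
Patterns match
Same pattern = Yes


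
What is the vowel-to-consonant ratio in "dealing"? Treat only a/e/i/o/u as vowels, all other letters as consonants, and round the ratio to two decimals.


Word: "dealing"
Vowels (a,e,i,o,u): 3
Consonants: 4
Ratio = 3/4
= 0.75


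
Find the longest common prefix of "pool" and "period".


Word 1: "pool"
Word 2: "period"
Comparing from start:
  Pos 0: 'p' == 'p'
  Pos 1: 'o' != 'e' (stop)
LCP = "p" (length 1)


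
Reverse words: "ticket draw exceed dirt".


Original: "ticket draw exceed dirt"
Words (1..n): ticket | draw | exceed | dirt
Reversed (n..1): dirt | exceed | draw | ticket
Result = "dirt exceed draw ticket"


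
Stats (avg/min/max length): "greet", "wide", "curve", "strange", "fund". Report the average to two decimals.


Lengths: "greet"=5, "wide"=4, "curve"=5, "strange"=7, "fund"=4
Sum = 25, Count = 5
Average = 25/5 = 5.00
= avg=5.00, min=4, max=7


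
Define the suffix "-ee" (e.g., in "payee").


Suffix: -ee
Example: payee (pay + -ee)
Meaning = one who receives


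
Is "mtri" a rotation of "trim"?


Word: "trim", Candidate: "mtri"
Method: check if candidate is substring of word+word
"trimtrim" contains "mtri"? Yes
Is rotation = Yes


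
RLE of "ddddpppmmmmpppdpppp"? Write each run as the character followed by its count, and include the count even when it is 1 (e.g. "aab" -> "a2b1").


String: "ddddpppmmmmpppdpppp"
Scanning for consecutive runs:
  'd' x 4
  'p' x 3
  'm' x 4
  'p' x 3
  'd' x 1
  'p' x 4
RLE = "d4p3m4p3d1p4"


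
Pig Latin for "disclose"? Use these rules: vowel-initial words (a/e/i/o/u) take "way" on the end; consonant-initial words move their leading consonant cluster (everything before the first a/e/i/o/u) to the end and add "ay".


Word: "disclose"
Starts with consonant(s) → move to end, add 'ay'
Consonant cluster: "d"
Pig Latin = "iscloseday"


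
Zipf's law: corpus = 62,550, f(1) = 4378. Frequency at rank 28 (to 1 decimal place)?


Zipf's law: f(r) = f(1) / r
f(1) = 4378
f(28) = 4378 / 28
= 156.4 occurrences


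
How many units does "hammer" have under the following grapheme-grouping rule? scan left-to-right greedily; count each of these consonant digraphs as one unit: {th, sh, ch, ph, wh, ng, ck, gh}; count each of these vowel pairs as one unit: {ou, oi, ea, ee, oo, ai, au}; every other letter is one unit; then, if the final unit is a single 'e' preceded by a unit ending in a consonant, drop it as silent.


Word: "hammer" (6 letters)
Left-to-right scan:
  (1) 'h' (letter)
  (2) 'a' (letter)
  (3) 'm' (letter)
  (4) 'm' (letter)
  (5) 'e' (letter)
  (6) 'r' (letter)
Units from scan: 6
Sound units = 6 units


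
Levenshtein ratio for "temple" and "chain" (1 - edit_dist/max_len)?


Word 1: "temple" (length 6)
Word 2: "chain" (length 5)
One optimal edit sequence:
  1. delete 't'  (+1)
  2. substitute 'e' -> 'c'  (+1)
  3. substitute 'm' -> 'h'  (+1)
  4. substitute 'p' -> 'a'  (+1)
  5. substitute 'l' -> 'i'  (+1)
  6. substitute 'e' -> 'n'  (+1)
Edit distance = 6
Max length = max(6, 5) = 6
Similarity = 1 - 6/6
= 0.0000


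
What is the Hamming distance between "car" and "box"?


Comparing character by character (same length = 3):
  Pos 0: 'c' vs 'b' !=
  Pos 1: 'a' vs 'o' !=
  Pos 2: 'r' vs 'x' !=
Hamming distance = 3


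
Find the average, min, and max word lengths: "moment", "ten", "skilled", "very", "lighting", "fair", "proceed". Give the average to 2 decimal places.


Lengths: "moment"=6, "ten"=3, "skilled"=7, "very"=4, "lighting"=8, "fair"=4, "proceed"=7
Sum = 39, Count = 7
Average = 39/7 = 5.57
= avg=5.57, min=3, max=8


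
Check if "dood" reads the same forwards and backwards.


Word: "dood"
Reversed: "dood"
Forward == Backward? dood == dood
Palindrome = Yes


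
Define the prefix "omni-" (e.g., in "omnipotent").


Prefix: omni-
As in: omnipotent -> omni- + potent
Meaning = all


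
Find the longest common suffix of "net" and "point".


Word 1: "net"
Word 2: "point"
Comparing from end:
  Pos -1: 't' == 't'
  Pos -2: 'e' != 'n' (stop)
LCS = "t" (length 1)


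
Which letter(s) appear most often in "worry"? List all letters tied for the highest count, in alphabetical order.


Word: "worry"
Letter counts:
  'o': 1
  'r': 2
  'w': 1
  'y': 1
Maximum count = 2
Most frequent = 'r' (2 times each)


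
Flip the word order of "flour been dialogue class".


Original: "flour been dialogue class"
Words (1..n): flour | been | dialogue | class
Reversed (n..1): class | dialogue | been | flour
Result = "class dialogue been flour"


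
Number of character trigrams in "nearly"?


Word: "nearly" (length 6)
Number of 3-grams = length - 3 + 1 = 6 - 3 + 1
= 4


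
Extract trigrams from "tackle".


Word: "tackle" (length 6)
Number of trigrams = 6 - 3 + 1 = 4
  Position 0: "tac"
  Position 1: "ack"
  Position 2: "ckl"
  Position 3: "kle"
Trigrams = "tac", "ack", "ckl", "kle"


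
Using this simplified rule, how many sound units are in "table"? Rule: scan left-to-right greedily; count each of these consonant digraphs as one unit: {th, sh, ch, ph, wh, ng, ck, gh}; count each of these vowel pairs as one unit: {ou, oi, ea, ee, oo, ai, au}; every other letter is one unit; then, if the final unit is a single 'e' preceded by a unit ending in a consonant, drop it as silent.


Word: "table" (5 letters)
Left-to-right scan:
  (1) 't' (letter)
  (2) 'a' (letter)
  (3) 'b' (letter)
  (4) 'l' (letter)
  (5) 'e' (letter)
Units from scan: 5
Final unit is 'e' after a consonant -> drop as silent (-1)
Sound units = 4 units


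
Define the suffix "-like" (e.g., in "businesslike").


Suffix: -like
Example: businesslike = business + -like
Meaning = resembling


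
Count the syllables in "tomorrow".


Word: "tomorrow"
Syllable breakdown: to / mor / row
Counting: 3 parts
= 3 syllables


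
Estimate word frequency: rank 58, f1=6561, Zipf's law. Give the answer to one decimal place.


Zipf's law: f(r) = f(1) / r
f(1) = 6561
f(58) = 6561 / 58
= 113.1 occurrences


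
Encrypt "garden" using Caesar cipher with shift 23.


Word: "garden"
Shift: 23
Each letter → (letter + shift) mod 26:
  'g' (6) + 23 = 3 → 'd'
  'a' (0) + 23 = 23 → 'x'
  'r' (17) + 23 = 14 → 'o'
  'd' (3) + 23 = 0 → 'a'
  'e' (4) + 23 = 1 → 'b'
  'n' (13) + 23 = 10 → 'k'
Result = "dxoabk"


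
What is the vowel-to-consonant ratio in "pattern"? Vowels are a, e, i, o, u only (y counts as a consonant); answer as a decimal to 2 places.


Word: "pattern"
Vowels (a,e,i,o,u): 2
Consonants: 5
Ratio = 2/5
= 0.40


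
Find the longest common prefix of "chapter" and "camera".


Word 1: "chapter"
Word 2: "camera"
Comparing from start:
  Pos 0: 'c' == 'c'
  Pos 1: 'h' != 'a' (stop)
LCP = "c" (length 1)


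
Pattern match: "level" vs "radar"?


Pattern of "level": [0, 1, 2, 1, 0]
Pattern of "radar": [0, 1, 2, 1, 0]
Patterns match
Same pattern = Yes


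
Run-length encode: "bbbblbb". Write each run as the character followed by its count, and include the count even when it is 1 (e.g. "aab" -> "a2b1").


String: "bbbblbb"
Scanning for consecutive runs:
  'b' x 4
  'l' x 1
  'b' x 2
RLE = "b4l1b2"


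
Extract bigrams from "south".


Word: "south" (length 5)
Number of bigrams = 5 - 2 + 1 = 4
  Position 0: "so"
  Position 1: "ou"
  Position 2: "ut"
  Position 3: "th"
Bigrams = "so", "ou", "ut", "th"


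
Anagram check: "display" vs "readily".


Word 1: "display" → sorted: adilpsy
Word 2: "readily" → sorted: adeilry
Same letters? adilpsy != adeilry
Anagram = No


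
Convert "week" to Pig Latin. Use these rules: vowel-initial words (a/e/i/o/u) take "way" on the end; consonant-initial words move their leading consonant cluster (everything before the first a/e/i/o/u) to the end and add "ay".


Word: "week"
Starts with consonant(s) → move to end, add 'ay'
Consonant cluster: "w"
Pig Latin = "eekway"


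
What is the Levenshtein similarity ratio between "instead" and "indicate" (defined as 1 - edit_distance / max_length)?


Word 1: "instead" (length 7)
Word 2: "indicate" (length 8)
One optimal edit sequence:
  1. keep 'i'
  2. keep 'n'
  3. substitute 's' -> 'd'  (+1)
  4. substitute 't' -> 'i'  (+1)
  5. substitute 'e' -> 'c'  (+1)
  6. keep 'a'
  7. insert 't'  (+1)
  8. substitute 'd' -> 'e'  (+1)
Edit distance = 5
Max length = max(7, 8) = 8
Similarity = 1 - 5/8
= 0.3750


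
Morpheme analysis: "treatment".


Word: "treatment"
Morphemes: treat + -ment
Each morpheme carries meaning
= 2 morphemes


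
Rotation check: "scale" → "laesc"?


Word: "scale", Candidate: "laesc"
Method: check if candidate is substring of word+word
"scalescale" contains "laesc"? No
Is rotation = No


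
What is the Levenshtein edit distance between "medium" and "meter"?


Word 1: "medium" (length 6)
Word 2: "meter" (length 5)
One optimal edit sequence (insert/delete/substitute each cost 1):
  1. keep 'm'
  2. keep 'e'
  3. delete 'd'  (+1)
  4. substitute 'i' -> 't'  (+1)
  5. substitute 'u' -> 'e'  (+1)
  6. substitute 'm' -> 'r'  (+1)
Total edit operations: 4
Edit distance = 4


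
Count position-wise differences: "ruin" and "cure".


Comparing character by character (same length = 4):
  Pos 0: 'r' vs 'c' !=
  Pos 1: 'u' vs 'u' =
  Pos 2: 'i' vs 'r' !=
  Pos 3: 'n' vs 'e' !=
Hamming distance = 3


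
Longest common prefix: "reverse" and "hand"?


Word 1: "reverse"
Word 2: "hand"
Comparing from start:
  Pos 0: 'r' != 'h' (stop)
LCP = "" (length 0)


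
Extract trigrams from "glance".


Word: "glance" (length 6)
Number of trigrams = 6 - 3 + 1 = 4
  Position 0: "gla"
  Position 1: "lan"
  Position 2: "anc"
  Position 3: "nce"
Trigrams = "gla", "lan", "anc", "nce"


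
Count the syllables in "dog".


Word: "dog"
Syllable breakdown: dog
Counting: 1 part
= 1 syllable


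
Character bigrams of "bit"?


Word: "bit" (length 3)
Number of bigrams = 3 - 2 + 1 = 2
  Position 0: "bi"
  Position 1: "it"
Bigrams = "bi", "it"


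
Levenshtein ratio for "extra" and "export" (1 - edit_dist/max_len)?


Word 1: "extra" (length 5)
Word 2: "export" (length 6)
One optimal edit sequence:
  1. keep 'e'
  2. keep 'x'
  3. insert 'p'  (+1)
  4. substitute 't' -> 'o'  (+1)
  5. keep 'r'
  6. substitute 'a' -> 't'  (+1)
Edit distance = 3
Max length = max(5, 6) = 6
Similarity = 1 - 3/6
= 0.5000


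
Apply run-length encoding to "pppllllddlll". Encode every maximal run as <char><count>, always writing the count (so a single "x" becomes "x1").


String: "pppllllddlll"
Scanning for consecutive runs:
  'p' x 3
  'l' x 4
  'd' x 2
  'l' x 3
RLE = "p3l4d2l3"


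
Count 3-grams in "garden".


Word: "garden" (length 6)
Number of 3-grams = length - 3 + 1 = 6 - 3 + 1
= 4


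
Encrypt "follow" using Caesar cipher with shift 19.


Word: "follow"
Shift: 19
Each letter → (letter + shift) mod 26:
  'f' (5) + 19 = 24 → 'y'
  'o' (14) + 19 = 7 → 'h'
  'l' (11) + 19 = 4 → 'e'
  'l' (11) + 19 = 4 → 'e'
  'o' (14) + 19 = 7 → 'h'
  'w' (22) + 19 = 15 → 'p'
Result = "yheehp"


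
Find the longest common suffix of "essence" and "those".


Word 1: "essence"
Word 2: "those"
Comparing from end:
  Pos -1: 'e' == 'e'
  Pos -2: 'c' != 's' (stop)
LCS = "e" (length 1)


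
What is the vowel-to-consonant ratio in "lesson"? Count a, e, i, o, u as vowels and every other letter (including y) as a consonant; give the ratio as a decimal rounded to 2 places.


Word: "lesson"
Vowels (a,e,i,o,u): 2
Consonants: 4
Ratio = 2/4
= 0.50


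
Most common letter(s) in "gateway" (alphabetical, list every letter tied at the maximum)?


Word: "gateway"
Letter counts:
  'a': 2
  'e': 1
  'g': 1
  't': 1
  'w': 1
  'y': 1
Maximum count = 2
Most frequent = 'a' (2 times each)


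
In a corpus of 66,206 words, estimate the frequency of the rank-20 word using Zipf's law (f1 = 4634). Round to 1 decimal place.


Zipf's law: f(r) = f(1) / r
f(1) = 4634
f(20) = 4634 / 20
= 231.7 occurrences


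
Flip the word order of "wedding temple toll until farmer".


Original: "wedding temple toll until farmer"
Words (1..n): wedding | temple | toll | until | farmer
Reversed (n..1): farmer | until | toll | temple | wedding
Result = "farmer until toll temple wedding"


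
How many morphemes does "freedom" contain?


Word: "freedom"
Morphemes: free + -dom
Each morpheme carries meaning
= 2 morphemes


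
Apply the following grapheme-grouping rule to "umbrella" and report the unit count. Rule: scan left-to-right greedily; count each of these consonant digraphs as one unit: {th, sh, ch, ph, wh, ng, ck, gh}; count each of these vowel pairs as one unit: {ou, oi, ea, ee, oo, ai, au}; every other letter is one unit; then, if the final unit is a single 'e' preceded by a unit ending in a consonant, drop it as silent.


Word: "umbrella" (8 letters)
Left-to-right scan:
  (1) 'u' (letter)
  (2) 'm' (letter)
  (3) 'b' (letter)
  (4) 'r' (letter)
  (5) 'e' (letter)
  (6) 'l' (letter)
  (7) 'l' (letter)
  (8) 'a' (letter)
Units from scan: 8
Sound units = 8 units


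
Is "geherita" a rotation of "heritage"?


Word: "heritage", Candidate: "geherita"
Method: check if candidate is substring of word+word
"heritageheritage" contains "geherita"? Yes
Is rotation = Yes


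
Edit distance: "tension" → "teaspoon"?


Word 1: "tension" (length 7)
Word 2: "teaspoon" (length 8)
One optimal edit sequence (insert/delete/substitute each cost 1):
  1. keep 't'
  2. keep 'e'
  3. substitute 'n' -> 'a'  (+1)
  4. keep 's'
  5. insert 'p'  (+1)
  6. substitute 'i' -> 'o'  (+1)
  7. keep 'o'
  8. keep 'n'
Total edit operations: 3
Edit distance = 3


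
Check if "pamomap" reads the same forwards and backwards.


Word: "pamomap"
Reversed: "pamomap"
Forward == Backward? pamomap == pamomap
Palindrome = Yes


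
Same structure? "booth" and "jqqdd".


Pattern of "booth": [0, 1, 1, 2, 3]
Pattern of "jqqdd": [0, 1, 1, 2, 2]
Patterns do not match
Same pattern = No


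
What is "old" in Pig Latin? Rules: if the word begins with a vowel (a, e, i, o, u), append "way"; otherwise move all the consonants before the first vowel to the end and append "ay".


Word: "old"
Starts with vowel → add 'way'
Pig Latin = "oldway"


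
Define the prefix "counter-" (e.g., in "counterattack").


Prefix: counter-
As in: counterattack -> counter- + attack
Meaning = against / opposite


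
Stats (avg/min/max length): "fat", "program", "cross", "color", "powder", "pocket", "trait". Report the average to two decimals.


Lengths: "fat"=3, "program"=7, "cross"=5, "color"=5, "powder"=6, "pocket"=6, "trait"=5
Sum = 37, Count = 7
Average = 37/7 = 5.29
= avg=5.29, min=3, max=7


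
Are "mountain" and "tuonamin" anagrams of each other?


Word 1: "mountain" → sorted: aimnnotu
Word 2: "tuonamin" → sorted: aimnnotu
Same letters? aimnnotu == aimnnotu
Anagram = Yes


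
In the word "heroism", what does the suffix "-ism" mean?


Suffix: -ism
Example: heroism (hero + -ism)
Meaning = belief / practice


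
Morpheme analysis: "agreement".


Word: "agreement"
Morphemes: agree / -ment
Each morpheme carries meaning
= 2 morphemes


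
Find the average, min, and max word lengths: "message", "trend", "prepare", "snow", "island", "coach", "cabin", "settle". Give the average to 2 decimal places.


Lengths: "message"=7, "trend"=5, "prepare"=7, "snow"=4, "island"=6, "coach"=5, "cabin"=5, "settle"=6
Sum = 45, Count = 8
Average = 45/8 = 5.63
= avg=5.63, min=4, max=7


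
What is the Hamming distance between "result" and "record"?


Comparing character by character (same length = 6):
  Pos 0: 'r' vs 'r' =
  Pos 1: 'e' vs 'e' =
  Pos 2: 's' vs 'c' !=
  Pos 3: 'u' vs 'o' !=
  Pos 4: 'l' vs 'r' !=
  Pos 5: 't' vs 'd' !=
Hamming distance = 4


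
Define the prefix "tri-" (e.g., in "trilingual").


Prefix: tri-
Example: trilingual = tri- + lingual
Meaning = three


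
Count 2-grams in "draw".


Word: "draw" (length 4)
Number of 2-grams = length - 2 + 1 = 4 - 2 + 1
= 3


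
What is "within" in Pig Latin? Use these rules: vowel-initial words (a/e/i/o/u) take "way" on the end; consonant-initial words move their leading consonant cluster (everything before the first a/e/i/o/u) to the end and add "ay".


Word: "within"
Starts with consonant(s) → move to end, add 'ay'
Consonant cluster: "w"
Pig Latin = "ithinway"


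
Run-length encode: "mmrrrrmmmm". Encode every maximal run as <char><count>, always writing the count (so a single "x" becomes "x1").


String: "mmrrrrmmmm"
Scanning for consecutive runs:
  'm' x 2
  'r' x 4
  'm' x 4
RLE = "m2r4m4"


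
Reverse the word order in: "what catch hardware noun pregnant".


Original: "what catch hardware noun pregnant"
Words (1..n): what | catch | hardware | noun | pregnant
Reversed (n..1): pregnant | noun | hardware | catch | what
Result = "pregnant noun hardware catch what"


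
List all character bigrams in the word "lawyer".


Word: "lawyer" (length 6)
Number of bigrams = 6 - 2 + 1 = 5
  Position 0: "la"
  Position 1: "aw"
  Position 2: "wy"
  Position 3: "ye"
  Position 4: "er"
Bigrams = "la", "aw", "wy", "ye", "er"


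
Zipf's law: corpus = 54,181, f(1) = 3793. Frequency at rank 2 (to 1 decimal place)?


Zipf's law: f(r) = f(1) / r
f(1) = 3793
f(2) = 3793 / 2
= 1896.5 occurrences


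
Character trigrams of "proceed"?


Word: "proceed" (length 7)
Number of trigrams = 7 - 3 + 1 = 5
  Position 0: "pro"
  Position 1: "roc"
  Position 2: "oce"
  Position 3: "cee"
  Position 4: "eed"
Trigrams = "pro", "roc", "oce", "cee", "eed"


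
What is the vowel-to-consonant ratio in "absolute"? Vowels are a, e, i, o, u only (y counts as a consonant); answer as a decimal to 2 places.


Word: "absolute"
Vowels (a,e,i,o,u): 4
Consonants: 4
Ratio = 4/4
= 1.00


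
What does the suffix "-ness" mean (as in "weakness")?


Suffix: -ness
Example: weakness (weak + -ness)
Meaning = state of being


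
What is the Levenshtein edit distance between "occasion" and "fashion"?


Word 1: "occasion" (length 8)
Word 2: "fashion" (length 7)
One optimal edit sequence (insert/delete/substitute each cost 1):
  1. delete 'o'  (+1)
  2. delete 'c'  (+1)
  3. substitute 'c' -> 'f'  (+1)
  4. keep 'a'
  5. keep 's'
  6. insert 'h'  (+1)
  7. keep 'i'
  8. keep 'o'
  9. keep 'n'
Total edit operations: 4
Edit distance = 4


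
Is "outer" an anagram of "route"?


Word 1: "route" → sorted: eortu
Word 2: "outer" → sorted: eortu
Same letters? eortu == eortu
Anagram = Yes


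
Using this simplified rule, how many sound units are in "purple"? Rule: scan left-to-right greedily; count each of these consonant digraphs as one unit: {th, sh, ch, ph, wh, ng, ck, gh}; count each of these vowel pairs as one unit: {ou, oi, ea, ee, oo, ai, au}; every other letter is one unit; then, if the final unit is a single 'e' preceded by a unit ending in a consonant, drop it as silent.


Word: "purple" (6 letters)
Left-to-right scan:
  (1) 'p' (letter)
  (2) 'u' (letter)
  (3) 'r' (letter)
  (4) 'p' (letter)
  (5) 'l' (letter)
  (6) 'e' (letter)
Units from scan: 6
Final unit is 'e' after a consonant -> drop as silent (-1)
Sound units = 5 units


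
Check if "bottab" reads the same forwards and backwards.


Word: "bottab"
Reversed: "battob"
Forward == Backward? bottab != battob
Palindrome = No


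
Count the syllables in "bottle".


Word: "bottle"
Syllable breakdown: bot · tle
Counting: 2 parts
= 2 syllables


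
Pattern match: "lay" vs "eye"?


Pattern of "lay": [0, 1, 2]
Pattern of "eye": [0, 1, 0]
Patterns do not match
Same pattern = No


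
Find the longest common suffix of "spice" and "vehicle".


Word 1: "spice"
Word 2: "vehicle"
Comparing from end:
  Pos -1: 'e' == 'e'
  Pos -2: 'c' != 'l' (stop)
LCS = "e" (length 1)


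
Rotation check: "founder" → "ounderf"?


Word: "founder", Candidate: "ounderf"
Method: check if candidate is substring of word+word
"founderfounder" contains "ounderf"? Yes
Is rotation = Yes


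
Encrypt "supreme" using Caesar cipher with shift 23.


Word: "supreme"
Shift: 23
Each letter → (letter + shift) mod 26:
  's' (18) + 23 = 15 → 'p'
  'u' (20) + 23 = 17 → 'r'
  'p' (15) + 23 = 12 → 'm'
  'r' (17) + 23 = 14 → 'o'
  'e' (4) + 23 = 1 → 'b'
  'm' (12) + 23 = 9 → 'j'
  'e' (4) + 23 = 1 → 'b'
Result = "prmobjb"


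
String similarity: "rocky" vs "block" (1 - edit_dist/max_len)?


Word 1: "rocky" (length 5)
Word 2: "block" (length 5)
One optimal edit sequence:
  1. insert 'b'  (+1)
  2. substitute 'r' -> 'l'  (+1)
  3. keep 'o'
  4. keep 'c'
  5. keep 'k'
  6. delete 'y'  (+1)
Edit distance = 3
Max length = max(5, 5) = 5
Similarity = 1 - 3/5
= 0.4000


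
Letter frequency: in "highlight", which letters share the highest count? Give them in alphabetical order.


Word: "highlight"
Letter counts:
  'g': 2
  'h': 3
  'i': 2
  'l': 1
  't': 1
Maximum count = 3
Most frequent = 'h' (3 times each)


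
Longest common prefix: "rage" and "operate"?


Word 1: "rage"
Word 2: "operate"
Comparing from start:
  Pos 0: 'r' != 'o' (stop)
LCP = "" (length 0)


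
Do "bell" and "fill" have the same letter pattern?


Pattern of "bell": [0, 1, 2, 2]
Pattern of "fill": [0, 1, 2, 2]
Patterns match
Same pattern = Yes


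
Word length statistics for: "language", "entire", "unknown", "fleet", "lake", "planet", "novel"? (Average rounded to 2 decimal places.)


Lengths: "language"=8, "entire"=6, "unknown"=7, "fleet"=5, "lake"=4, "planet"=6, "novel"=5
Sum = 41, Count = 7
Average = 41/7 = 5.86
= avg=5.86, min=4, max=8


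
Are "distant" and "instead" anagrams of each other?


Word 1: "distant" → sorted: adinstt
Word 2: "instead" → sorted: adeinst
Same letters? adinstt != adeinst
Anagram = No


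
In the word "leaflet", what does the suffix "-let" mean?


Suffix: -let
Example: leaflet = leaf + -let
Meaning = small


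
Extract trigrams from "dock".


Word: "dock" (length 4)
Number of trigrams = 4 - 3 + 1 = 2
  Position 0: "doc"
  Position 1: "ock"
Trigrams = "doc", "ock"


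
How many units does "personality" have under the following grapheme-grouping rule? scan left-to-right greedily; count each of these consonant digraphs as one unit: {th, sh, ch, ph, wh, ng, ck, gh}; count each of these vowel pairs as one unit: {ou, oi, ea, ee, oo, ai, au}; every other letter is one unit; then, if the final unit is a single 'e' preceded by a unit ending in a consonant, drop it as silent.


Word: "personality" (11 letters)
Left-to-right scan:
  (1) 'p' (letter)
  (2) 'e' (letter)
  (3) 'r' (letter)
  (4) 's' (letter)
  (5) 'o' (letter)
  (6) 'n' (letter)
  (7) 'a' (letter)
  (8) 'l' (letter)
  (9) 'i' (letter)
  (10) 't' (letter)
  (11) 'y' (letter)
Units from scan: 11
Sound units = 11 units


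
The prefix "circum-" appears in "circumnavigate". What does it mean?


Prefix: circum-
As in: circumnavigate -> circum- + navigate
Meaning = around


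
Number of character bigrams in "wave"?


Word: "wave" (length 4)
Number of 2-grams = length - 2 + 1 = 4 - 2 + 1
= 3


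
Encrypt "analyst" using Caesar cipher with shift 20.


Word: "analyst"
Shift: 20
Each letter → (letter + shift) mod 26:
  'a' (0) + 20 = 20 → 'u'
  'n' (13) + 20 = 7 → 'h'
  'a' (0) + 20 = 20 → 'u'
  'l' (11) + 20 = 5 → 'f'
  'y' (24) + 20 = 18 → 's'
  's' (18) + 20 = 12 → 'm'
  't' (19) + 20 = 13 → 'n'
Result = "uhufsmn"


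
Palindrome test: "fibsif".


Word: "fibsif"
Reversed: "fisbif"
Forward == Backward? fibsif != fisbif
Palindrome = No


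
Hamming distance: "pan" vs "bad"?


Comparing character by character (same length = 3):
  Pos 0: 'p' vs 'b' !=
  Pos 1: 'a' vs 'a' =
  Pos 2: 'n' vs 'd' !=
Hamming distance = 2


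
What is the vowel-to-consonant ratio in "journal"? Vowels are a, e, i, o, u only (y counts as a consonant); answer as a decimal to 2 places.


Word: "journal"
Vowels (a,e,i,o,u): 3
Consonants: 4
Ratio = 3/4
= 0.75


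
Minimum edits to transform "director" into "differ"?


Word 1: "director" (length 8)
Word 2: "differ" (length 6)
One optimal edit sequence (insert/delete/substitute each cost 1):
  1. keep 'd'
  2. keep 'i'
  3. delete 'r'  (+1)
  4. delete 'e'  (+1)
  5. substitute 'c' -> 'f'  (+1)
  6. substitute 't' -> 'f'  (+1)
  7. substitute 'o' -> 'e'  (+1)
  8. keep 'r'
Total edit operations: 5
Edit distance = 5


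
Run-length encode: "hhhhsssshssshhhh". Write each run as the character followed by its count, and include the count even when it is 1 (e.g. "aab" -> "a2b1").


String: "hhhhsssshssshhhh"
Scanning for consecutive runs:
  'h' x 4
  's' x 4
  'h' x 1
  's' x 3
  'h' x 4
RLE = "h4s4h1s3h4"


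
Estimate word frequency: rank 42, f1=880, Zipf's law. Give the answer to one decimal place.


Zipf's law: f(r) = f(1) / r
f(1) = 880
f(42) = 880 / 42
= 21.0 occurrences


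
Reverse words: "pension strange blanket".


Original: "pension strange blanket"
Words (1..n): pension | strange | blanket
Reversed (n..1): blanket | strange | pension
Result = "blanket strange pension"


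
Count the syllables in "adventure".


Word: "adventure"
Syllable breakdown: ad | ven | ture
Counting: 3 parts
= 3 syllables


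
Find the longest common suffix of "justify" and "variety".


Word 1: "justify"
Word 2: "variety"
Comparing from end:
  Pos -1: 'y' == 'y'
  Pos -2: 'f' != 't' (stop)
LCS = "y" (length 1)


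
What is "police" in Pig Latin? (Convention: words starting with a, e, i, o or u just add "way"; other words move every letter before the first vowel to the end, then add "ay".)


Word: "police"
Starts with consonant(s) → move to end, add 'ay'
Consonant cluster: "p"
Pig Latin = "olicepay"


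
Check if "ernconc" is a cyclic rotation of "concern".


Word: "concern", Candidate: "ernconc"
Method: check if candidate is substring of word+word
"concernconcern" contains "ernconc"? Yes
Is rotation = Yes


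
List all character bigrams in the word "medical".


Word: "medical" (length 7)
Number of bigrams = 7 - 2 + 1 = 6
  Position 0: "me"
  Position 1: "ed"
  Position 2: "di"
  Position 3: "ic"
  Position 4: "ca"
  Position 5: "al"
Bigrams = "me", "ed", "di", "ic", "ca", "al"


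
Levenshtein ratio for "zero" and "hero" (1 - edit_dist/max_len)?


Word 1: "zero" (length 4)
Word 2: "hero" (length 4)
One optimal edit sequence:
  1. substitute 'z' -> 'h'  (+1)
  2. keep 'e'
  3. keep 'r'
  4. keep 'o'
Edit distance = 1
Max length = max(4, 4) = 4
Similarity = 1 - 1/4
= 0.7500


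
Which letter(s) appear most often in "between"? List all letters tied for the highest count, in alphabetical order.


Word: "between"
Letter counts:
  'b': 1
  'e': 3
  'n': 1
  't': 1
  'w': 1
Maximum count = 3
Most frequent = 'e' (3 times each)


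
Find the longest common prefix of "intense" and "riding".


Word 1: "intense"
Word 2: "riding"
Comparing from start:
  Pos 0: 'i' != 'r' (stop)
LCP = "" (length 0)


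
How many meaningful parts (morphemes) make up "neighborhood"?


Word: "neighborhood"
Morphemes: neighbor / -hood
Each morpheme carries meaning
= 2 morphemes


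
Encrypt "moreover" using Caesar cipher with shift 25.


Word: "moreover"
Shift: 25
Each letter → (letter + shift) mod 26:
  'm' (12) + 25 = 11 → 'l'
  'o' (14) + 25 = 13 → 'n'
  'r' (17) + 25 = 16 → 'q'
  'e' (4) + 25 = 3 → 'd'
  'o' (14) + 25 = 13 → 'n'
  'v' (21) + 25 = 20 → 'u'
  'e' (4) + 25 = 3 → 'd'
  'r' (17) + 25 = 16 → 'q'
Result = "lnqdnudq"
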